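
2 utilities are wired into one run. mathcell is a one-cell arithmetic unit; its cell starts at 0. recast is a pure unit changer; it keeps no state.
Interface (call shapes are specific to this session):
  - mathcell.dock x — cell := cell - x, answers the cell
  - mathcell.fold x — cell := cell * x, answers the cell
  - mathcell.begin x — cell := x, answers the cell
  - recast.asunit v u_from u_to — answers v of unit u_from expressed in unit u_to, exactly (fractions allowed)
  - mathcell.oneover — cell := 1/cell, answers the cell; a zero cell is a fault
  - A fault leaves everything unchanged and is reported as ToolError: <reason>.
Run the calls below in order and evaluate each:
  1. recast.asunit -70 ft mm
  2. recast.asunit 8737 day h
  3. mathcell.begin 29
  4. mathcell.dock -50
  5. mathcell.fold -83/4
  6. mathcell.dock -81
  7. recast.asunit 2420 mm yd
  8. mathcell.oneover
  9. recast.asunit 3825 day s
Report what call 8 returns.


Answer: -4/6233

Derivation:
~$ recast.asunit v='-70' u_from='ft' u_to='mm'
= -21336
~$ recast.asunit v='8737' u_from='day' u_to='h'
= 209688
~$ mathcell.begin x='29'
= 29
~$ mathcell.dock x='-50'
= 79
~$ mathcell.fold x='-83/4'
= -6557/4
~$ mathcell.dock x='-81'
= -6233/4
~$ recast.asunit v='2420' u_from='mm' u_to='yd'
= 3025/1143
~$ mathcell.oneover
= -4/6233
~$ recast.asunit v='3825' u_from='day' u_to='s'
= 330480000


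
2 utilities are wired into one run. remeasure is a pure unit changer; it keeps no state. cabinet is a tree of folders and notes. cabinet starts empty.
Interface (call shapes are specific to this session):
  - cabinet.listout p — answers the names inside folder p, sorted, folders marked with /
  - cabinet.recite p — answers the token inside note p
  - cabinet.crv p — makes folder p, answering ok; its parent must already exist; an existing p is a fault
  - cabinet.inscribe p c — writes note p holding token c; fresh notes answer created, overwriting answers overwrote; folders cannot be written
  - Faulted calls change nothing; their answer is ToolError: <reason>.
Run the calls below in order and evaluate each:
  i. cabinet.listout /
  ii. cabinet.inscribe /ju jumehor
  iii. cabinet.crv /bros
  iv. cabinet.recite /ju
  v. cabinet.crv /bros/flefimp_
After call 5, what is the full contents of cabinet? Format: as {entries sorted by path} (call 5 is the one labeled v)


Answer: {bros/, bros/flefimp_/, ju=jumehor}

Derivation:
Step: listout[p: /]
Result: []
Step: inscribe[p: /ju; c: jumehor]
Result: created
Step: crv[p: /bros]
Result: ok
Step: recite[p: /ju]
Result: jumehor
Step: crv[p: /bros/flefimp_]
Result: ok


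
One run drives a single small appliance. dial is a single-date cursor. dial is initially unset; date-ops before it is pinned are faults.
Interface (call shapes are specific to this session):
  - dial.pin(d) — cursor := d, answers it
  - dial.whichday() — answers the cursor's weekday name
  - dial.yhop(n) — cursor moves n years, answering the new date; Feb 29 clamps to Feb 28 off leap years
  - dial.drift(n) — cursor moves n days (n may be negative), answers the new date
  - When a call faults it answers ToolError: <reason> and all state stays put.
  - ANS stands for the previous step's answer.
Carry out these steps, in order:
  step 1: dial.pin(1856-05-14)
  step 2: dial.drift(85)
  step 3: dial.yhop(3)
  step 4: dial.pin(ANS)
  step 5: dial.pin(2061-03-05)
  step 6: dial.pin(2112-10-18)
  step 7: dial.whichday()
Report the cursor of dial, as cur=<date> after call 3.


>>> dial.pin d: 1856-05-14
:: 1856-05-14
>>> dial.drift n: 85
:: 1856-08-07
>>> dial.yhop n: 3
:: 1859-08-07
>>> dial.pin d: ANS
:: 1859-08-07
>>> dial.pin d: 2061-03-05
:: 2061-03-05
>>> dial.pin d: 2112-10-18
:: 2112-10-18
>>> dial.whichday
:: Tuesday

Answer: cur=1859-08-07


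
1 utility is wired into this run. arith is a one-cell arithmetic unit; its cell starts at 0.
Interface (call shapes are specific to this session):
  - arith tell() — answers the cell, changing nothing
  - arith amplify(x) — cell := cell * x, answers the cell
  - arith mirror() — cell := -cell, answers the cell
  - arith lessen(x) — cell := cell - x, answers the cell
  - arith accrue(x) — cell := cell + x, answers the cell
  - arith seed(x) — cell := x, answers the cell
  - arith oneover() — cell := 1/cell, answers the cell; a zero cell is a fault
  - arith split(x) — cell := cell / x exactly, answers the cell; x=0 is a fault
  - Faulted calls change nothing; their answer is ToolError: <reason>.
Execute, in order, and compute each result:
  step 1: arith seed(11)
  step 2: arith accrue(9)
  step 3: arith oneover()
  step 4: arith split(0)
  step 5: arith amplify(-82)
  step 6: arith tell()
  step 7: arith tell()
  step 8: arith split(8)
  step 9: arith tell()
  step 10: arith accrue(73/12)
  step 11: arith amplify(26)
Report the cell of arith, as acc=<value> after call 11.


·→ arith seed(x: 11)
·← 11
·→ arith accrue(x: 9)
·← 20
·→ arith oneover()
·← 1/20
·→ arith split(x: 0)
·← ToolError: division by zero
·→ arith amplify(x: -82)
·← -41/10
·→ arith tell()
·← -41/10
·→ arith tell()
·← -41/10
·→ arith split(x: 8)
·← -41/80
·→ arith tell()
·← -41/80
·→ arith accrue(x: 73/12)
·← 1337/240
·→ arith amplify(x: 26)
·← 17381/120

Answer: acc=17381/120


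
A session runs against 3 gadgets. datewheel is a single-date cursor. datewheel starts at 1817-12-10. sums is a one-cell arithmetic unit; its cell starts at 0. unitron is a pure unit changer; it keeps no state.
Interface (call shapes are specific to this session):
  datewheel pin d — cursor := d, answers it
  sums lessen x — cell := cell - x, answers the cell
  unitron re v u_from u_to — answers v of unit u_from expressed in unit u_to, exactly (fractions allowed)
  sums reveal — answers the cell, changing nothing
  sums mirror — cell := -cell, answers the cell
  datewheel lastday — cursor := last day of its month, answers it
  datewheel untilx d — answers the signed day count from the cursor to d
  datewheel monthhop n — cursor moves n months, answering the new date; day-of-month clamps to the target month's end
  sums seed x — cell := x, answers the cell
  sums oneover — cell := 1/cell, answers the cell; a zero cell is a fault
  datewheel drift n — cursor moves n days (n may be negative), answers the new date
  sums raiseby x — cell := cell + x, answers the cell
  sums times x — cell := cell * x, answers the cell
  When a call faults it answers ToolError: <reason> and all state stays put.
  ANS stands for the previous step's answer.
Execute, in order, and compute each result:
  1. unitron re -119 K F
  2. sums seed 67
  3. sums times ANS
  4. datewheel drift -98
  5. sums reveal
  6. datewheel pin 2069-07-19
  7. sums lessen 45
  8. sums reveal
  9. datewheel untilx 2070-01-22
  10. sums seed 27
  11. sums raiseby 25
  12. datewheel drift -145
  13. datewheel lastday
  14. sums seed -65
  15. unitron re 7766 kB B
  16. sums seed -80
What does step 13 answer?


>>> unitron re v: -119 u_from: K u_to: F
  -67387/100
>>> sums seed x: 67
  67
>>> sums times x: ANS
  4489
>>> datewheel drift n: -98
  1817-09-03
>>> sums reveal
  4489
>>> datewheel pin d: 2069-07-19
  2069-07-19
>>> sums lessen x: 45
  4444
>>> sums reveal
  4444
>>> datewheel untilx d: 2070-01-22
  187
>>> sums seed x: 27
  27
>>> sums raiseby x: 25
  52
>>> datewheel drift n: -145
  2069-02-24
>>> datewheel lastday
  2069-02-28
>>> sums seed x: -65
  -65
>>> unitron re v: 7766 u_from: kB u_to: B
  7766000
>>> sums seed x: -80
  -80

Answer: 2069-02-28


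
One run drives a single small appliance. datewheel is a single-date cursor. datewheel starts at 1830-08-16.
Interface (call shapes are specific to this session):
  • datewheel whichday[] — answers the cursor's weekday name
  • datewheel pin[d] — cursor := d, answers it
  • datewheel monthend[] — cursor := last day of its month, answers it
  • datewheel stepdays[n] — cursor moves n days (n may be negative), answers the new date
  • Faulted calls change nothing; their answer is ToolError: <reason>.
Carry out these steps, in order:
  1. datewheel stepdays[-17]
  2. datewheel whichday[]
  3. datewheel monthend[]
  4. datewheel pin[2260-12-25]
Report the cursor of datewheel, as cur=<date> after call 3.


→ datewheel stepdays(n='-17')
← 1830-07-30
→ datewheel whichday()
← Friday
→ datewheel monthend()
← 1830-07-31
→ datewheel pin(d='2260-12-25')
← 2260-12-25

Answer: cur=1830-07-31


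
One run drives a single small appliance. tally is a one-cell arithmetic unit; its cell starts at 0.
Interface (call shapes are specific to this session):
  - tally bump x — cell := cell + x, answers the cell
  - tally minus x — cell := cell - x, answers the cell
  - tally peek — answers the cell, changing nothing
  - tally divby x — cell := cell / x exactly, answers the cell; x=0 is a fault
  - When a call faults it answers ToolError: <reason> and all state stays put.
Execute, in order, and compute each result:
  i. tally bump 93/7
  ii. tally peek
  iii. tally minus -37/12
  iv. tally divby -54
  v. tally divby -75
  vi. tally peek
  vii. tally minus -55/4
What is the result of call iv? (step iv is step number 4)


I run tally bump with x=93/7, and get 93/7.
Calling tally peek, which returns 93/7.
Then tally minus with x=-37/12, yielding 1375/84.
I try tally divby with x=-54: -1375/4536.
I try tally divby with x=-75, which returns 55/13608.
Next I call tally peek(), and observe 55/13608.
Invoking tally minus with x=-55/4, which returns 187165/13608.

Answer: -1375/4536


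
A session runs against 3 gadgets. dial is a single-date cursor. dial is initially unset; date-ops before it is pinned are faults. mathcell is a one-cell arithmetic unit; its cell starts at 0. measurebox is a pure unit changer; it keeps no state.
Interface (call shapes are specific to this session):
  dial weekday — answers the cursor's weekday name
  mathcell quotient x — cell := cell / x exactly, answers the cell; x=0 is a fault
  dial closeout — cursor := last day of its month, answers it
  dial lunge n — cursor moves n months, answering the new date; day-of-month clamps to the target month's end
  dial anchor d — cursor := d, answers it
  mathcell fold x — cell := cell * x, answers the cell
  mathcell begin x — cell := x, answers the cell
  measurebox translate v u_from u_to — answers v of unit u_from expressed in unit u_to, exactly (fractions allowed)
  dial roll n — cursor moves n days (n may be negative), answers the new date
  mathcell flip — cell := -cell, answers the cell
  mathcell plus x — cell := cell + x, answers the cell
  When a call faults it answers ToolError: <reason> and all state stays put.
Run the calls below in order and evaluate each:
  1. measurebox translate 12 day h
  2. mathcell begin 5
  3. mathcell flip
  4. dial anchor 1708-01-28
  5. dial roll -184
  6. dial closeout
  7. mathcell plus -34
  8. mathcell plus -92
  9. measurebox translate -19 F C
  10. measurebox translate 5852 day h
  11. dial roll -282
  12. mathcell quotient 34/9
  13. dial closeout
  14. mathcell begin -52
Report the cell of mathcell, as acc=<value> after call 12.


Answer: acc=-1179/34

Derivation:
# measurebox translate(v=12, u_from=day, u_to=h) ~> 288
# mathcell begin(x=5) ~> 5
# mathcell flip() ~> -5
# dial anchor(d=1708-01-28) ~> 1708-01-28
# dial roll(n=-184) ~> 1707-07-28
# dial closeout() ~> 1707-07-31
# mathcell plus(x=-34) ~> -39
# mathcell plus(x=-92) ~> -131
# measurebox translate(v=-19, u_from=F, u_to=C) ~> -85/3
# measurebox translate(v=5852, u_from=day, u_to=h) ~> 140448
# dial roll(n=-282) ~> 1706-10-22
# mathcell quotient(x=34/9) ~> -1179/34
# dial closeout() ~> 1706-10-31
# mathcell begin(x=-52) ~> -52


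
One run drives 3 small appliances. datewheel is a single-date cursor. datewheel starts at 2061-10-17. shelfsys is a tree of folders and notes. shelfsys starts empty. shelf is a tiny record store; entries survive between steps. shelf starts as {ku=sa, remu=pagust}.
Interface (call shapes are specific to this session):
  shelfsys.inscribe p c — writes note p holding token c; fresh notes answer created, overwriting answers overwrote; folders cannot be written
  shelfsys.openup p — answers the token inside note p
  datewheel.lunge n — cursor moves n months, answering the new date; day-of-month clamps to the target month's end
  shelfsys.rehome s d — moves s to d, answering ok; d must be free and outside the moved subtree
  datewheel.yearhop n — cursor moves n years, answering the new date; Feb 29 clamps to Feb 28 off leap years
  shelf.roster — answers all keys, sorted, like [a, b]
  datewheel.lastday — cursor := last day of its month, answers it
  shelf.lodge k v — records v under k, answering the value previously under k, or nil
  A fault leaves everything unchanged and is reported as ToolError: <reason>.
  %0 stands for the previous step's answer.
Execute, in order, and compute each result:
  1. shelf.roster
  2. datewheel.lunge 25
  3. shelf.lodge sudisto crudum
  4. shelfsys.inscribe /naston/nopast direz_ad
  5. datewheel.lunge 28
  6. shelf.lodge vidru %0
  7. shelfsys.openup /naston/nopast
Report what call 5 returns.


Answer: 2066-03-17

Derivation:
Invoking shelf.roster, yielding [ku, remu].
I use datewheel.lunge passing n: 25, giving 2063-11-17.
Calling shelf.lodge passing k: sudisto, v: crudum, and get nil.
Now I run shelfsys.inscribe passing p: /naston/nopast, c: direz_ad, — result: ToolError: no parent.
Using datewheel.lunge passing n: 28: 2066-03-17.
Then shelf.lodge passing k: vidru, v: %0: nil.
Now I run shelfsys.openup passing p: /naston/nopast, which returns ToolError: not found.


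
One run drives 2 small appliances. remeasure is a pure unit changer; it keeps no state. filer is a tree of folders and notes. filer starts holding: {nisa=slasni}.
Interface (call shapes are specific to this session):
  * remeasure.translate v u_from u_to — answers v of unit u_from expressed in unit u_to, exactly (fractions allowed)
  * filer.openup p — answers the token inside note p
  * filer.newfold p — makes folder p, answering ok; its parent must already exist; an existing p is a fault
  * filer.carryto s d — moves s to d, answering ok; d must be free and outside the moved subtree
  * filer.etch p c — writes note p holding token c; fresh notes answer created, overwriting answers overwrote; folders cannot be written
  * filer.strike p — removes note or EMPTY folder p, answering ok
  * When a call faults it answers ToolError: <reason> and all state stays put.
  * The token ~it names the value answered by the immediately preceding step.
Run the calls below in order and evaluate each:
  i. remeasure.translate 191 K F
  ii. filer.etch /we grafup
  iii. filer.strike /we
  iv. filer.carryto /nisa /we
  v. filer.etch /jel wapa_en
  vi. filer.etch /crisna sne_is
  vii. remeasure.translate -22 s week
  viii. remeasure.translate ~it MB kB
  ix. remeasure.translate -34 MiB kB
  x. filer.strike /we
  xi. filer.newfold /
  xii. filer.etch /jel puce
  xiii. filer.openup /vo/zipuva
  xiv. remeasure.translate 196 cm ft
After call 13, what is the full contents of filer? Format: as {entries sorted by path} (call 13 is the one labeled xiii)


Answer: {crisna=sne_is, jel=puce}

Derivation:
Next I call remeasure.translate(v→191, u_from→K, u_to→F), yielding -11587/100.
Using filer.etch(p→/we, c→grafup), and observe created.
Now I run filer.strike(p→/we): ok.
I try filer.carryto(s→/nisa, d→/we), giving ok.
Now I run filer.etch(p→/jel, c→wapa_en), — result: created.
Next I call filer.etch(p→/crisna, c→sne_is): created.
I use remeasure.translate(v→-22, u_from→s, u_to→week), which returns -11/302400.
Then remeasure.translate(v→~it, u_from→MB, u_to→kB): -55/1512.
I use remeasure.translate(v→-34, u_from→MiB, u_to→kB): -4456448/125.
Invoking filer.strike(p→/we), and get ok.
I use filer.newfold(p→/), and see ToolError: exists.
Invoking filer.etch(p→/jel, c→puce), which returns overwrote.
Invoking filer.openup(p→/vo/zipuva), which returns ToolError: not found.
Invoking remeasure.translate(v→196, u_from→cm, u_to→ft), → 2450/381.


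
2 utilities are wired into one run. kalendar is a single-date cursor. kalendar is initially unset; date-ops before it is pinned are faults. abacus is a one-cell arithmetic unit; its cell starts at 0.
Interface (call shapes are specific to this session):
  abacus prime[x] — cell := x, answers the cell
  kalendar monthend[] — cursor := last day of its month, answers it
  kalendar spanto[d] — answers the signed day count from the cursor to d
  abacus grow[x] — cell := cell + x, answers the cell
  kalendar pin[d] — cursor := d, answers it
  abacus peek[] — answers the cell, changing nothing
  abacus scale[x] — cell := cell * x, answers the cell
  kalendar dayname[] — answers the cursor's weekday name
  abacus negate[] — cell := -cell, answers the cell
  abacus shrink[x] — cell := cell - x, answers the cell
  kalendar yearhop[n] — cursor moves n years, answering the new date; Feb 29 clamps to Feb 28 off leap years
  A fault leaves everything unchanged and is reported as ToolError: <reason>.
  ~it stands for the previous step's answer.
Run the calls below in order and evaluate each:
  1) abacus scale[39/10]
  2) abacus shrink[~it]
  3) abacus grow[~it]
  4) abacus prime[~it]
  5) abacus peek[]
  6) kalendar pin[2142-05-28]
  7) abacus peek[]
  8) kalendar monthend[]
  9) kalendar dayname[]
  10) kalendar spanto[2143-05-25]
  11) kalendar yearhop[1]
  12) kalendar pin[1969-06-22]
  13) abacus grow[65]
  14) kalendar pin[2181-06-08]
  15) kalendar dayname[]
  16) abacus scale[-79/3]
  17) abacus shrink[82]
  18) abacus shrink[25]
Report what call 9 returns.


% abacus scale(x→39/10) => 0
% abacus shrink(x→~it) => 0
% abacus grow(x→~it) => 0
% abacus prime(x→~it) => 0
% abacus peek() => 0
% kalendar pin(d→2142-05-28) => 2142-05-28
% abacus peek() => 0
% kalendar monthend() => 2142-05-31
% kalendar dayname() => Thursday
% kalendar spanto(d→2143-05-25) => 359
% kalendar yearhop(n→1) => 2143-05-31
% kalendar pin(d→1969-06-22) => 1969-06-22
% abacus grow(x→65) => 65
% kalendar pin(d→2181-06-08) => 2181-06-08
% kalendar dayname() => Friday
% abacus scale(x→-79/3) => -5135/3
% abacus shrink(x→82) => -5381/3
% abacus shrink(x→25) => -5456/3

Answer: Thursday


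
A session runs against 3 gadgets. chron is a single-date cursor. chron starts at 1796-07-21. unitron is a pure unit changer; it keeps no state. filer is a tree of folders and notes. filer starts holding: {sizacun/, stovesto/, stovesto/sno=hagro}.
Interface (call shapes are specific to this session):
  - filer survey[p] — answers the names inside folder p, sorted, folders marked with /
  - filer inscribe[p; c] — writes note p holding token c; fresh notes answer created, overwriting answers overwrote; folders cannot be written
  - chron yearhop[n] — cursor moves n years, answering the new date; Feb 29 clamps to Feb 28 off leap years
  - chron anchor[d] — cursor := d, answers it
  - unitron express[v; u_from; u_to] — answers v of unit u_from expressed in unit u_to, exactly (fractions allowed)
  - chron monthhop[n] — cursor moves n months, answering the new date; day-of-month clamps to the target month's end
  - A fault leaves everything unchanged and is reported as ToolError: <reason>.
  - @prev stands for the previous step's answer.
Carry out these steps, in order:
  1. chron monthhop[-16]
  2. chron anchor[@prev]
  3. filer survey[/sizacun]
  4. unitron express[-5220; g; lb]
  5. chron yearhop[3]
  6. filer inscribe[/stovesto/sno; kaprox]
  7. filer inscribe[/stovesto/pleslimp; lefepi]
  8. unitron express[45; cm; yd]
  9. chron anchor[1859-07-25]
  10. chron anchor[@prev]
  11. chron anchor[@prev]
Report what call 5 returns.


Answer: 1798-03-21

Derivation:
// chron monthhop(n=-16) ~> 1795-03-21
// chron anchor(d=@prev) ~> 1795-03-21
// filer survey(p=/sizacun) ~> []
// unitron express(v=-5220, u_from=g, u_to=lb) ~> -522000000/45359237
// chron yearhop(n=3) ~> 1798-03-21
// filer inscribe(p=/stovesto/sno, c=kaprox) ~> overwrote
// filer inscribe(p=/stovesto/pleslimp, c=lefepi) ~> created
// unitron express(v=45, u_from=cm, u_to=yd) ~> 125/254
// chron anchor(d=1859-07-25) ~> 1859-07-25
// chron anchor(d=@prev) ~> 1859-07-25
// chron anchor(d=@prev) ~> 1859-07-25


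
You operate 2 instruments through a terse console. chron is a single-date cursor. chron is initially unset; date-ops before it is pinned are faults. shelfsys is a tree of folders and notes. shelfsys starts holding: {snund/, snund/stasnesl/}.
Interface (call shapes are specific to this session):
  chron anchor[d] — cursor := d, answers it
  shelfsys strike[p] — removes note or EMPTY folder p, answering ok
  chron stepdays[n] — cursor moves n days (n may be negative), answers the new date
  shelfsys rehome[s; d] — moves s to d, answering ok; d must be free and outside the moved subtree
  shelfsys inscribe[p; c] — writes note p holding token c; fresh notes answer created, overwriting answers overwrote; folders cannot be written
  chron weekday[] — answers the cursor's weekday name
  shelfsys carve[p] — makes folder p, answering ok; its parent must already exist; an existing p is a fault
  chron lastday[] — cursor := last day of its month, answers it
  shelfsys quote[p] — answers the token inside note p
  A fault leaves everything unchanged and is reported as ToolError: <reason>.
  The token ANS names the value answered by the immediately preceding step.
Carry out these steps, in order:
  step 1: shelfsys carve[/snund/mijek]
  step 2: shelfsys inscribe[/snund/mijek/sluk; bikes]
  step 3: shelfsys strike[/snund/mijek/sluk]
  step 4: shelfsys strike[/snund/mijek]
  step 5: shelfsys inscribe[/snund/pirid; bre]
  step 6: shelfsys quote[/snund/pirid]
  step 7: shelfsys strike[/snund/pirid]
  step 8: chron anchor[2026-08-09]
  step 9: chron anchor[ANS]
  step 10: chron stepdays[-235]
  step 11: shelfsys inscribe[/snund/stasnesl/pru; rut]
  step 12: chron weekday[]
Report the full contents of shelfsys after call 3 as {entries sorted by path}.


Answer: {snund/, snund/mijek/, snund/stasnesl/}

Derivation:
I invoke shelfsys carve with /snund/mijek: ok.
I invoke shelfsys inscribe with /snund/mijek/sluk, bikes, giving created.
I invoke shelfsys strike with /snund/mijek/sluk, which returns ok.
Now I run shelfsys strike with /snund/mijek, which returns ok.
I use shelfsys inscribe with /snund/pirid, bre, giving created.
Then shelfsys quote with /snund/pirid, yielding bre.
Invoking shelfsys strike with /snund/pirid, and observe ok.
Now I run chron anchor with 2026-08-09: 2026-08-09.
Then chron anchor with ANS, and see 2026-08-09.
I invoke chron stepdays with -235, which returns 2025-12-17.
I invoke shelfsys inscribe with /snund/stasnesl/pru, rut, and get created.
I call chron weekday(): Wednesday.


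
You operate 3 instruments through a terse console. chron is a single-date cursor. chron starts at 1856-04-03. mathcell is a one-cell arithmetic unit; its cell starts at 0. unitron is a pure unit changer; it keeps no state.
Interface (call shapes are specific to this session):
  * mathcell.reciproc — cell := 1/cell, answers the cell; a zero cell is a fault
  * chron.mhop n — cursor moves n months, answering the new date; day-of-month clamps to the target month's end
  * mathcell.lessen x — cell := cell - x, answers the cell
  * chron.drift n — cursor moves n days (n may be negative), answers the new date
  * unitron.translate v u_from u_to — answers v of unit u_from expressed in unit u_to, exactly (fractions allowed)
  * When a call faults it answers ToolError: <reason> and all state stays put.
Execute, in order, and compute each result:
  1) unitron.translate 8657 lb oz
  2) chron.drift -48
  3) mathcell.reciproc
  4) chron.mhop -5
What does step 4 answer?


Answer: 1855-09-15

Derivation:
% translate v=8657 u_from=lb u_to=oz
  138512
% drift n=-48
  1856-02-15
% reciproc
  ToolError: reciprocal of zero
% mhop n=-5
  1855-09-15


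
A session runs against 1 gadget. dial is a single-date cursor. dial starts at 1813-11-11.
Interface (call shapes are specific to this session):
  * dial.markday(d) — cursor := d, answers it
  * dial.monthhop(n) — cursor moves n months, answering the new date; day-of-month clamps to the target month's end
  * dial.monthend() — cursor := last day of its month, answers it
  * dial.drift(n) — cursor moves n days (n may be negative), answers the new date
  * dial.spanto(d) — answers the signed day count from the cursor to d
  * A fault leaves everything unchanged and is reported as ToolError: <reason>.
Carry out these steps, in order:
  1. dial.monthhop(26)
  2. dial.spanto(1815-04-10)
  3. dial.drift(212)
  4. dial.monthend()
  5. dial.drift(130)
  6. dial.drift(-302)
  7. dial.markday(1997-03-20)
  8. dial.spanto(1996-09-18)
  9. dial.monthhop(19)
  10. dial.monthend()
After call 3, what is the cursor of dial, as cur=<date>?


Answer: cur=1816-08-10

Derivation:
-- 1. dial.monthhop(n→26) : 1816-01-11
-- 2. dial.spanto(d→1815-04-10) : -276
-- 3. dial.drift(n→212) : 1816-08-10
-- 4. dial.monthend() : 1816-08-31
-- 5. dial.drift(n→130) : 1817-01-08
-- 6. dial.drift(n→-302) : 1816-03-12
-- 7. dial.markday(d→1997-03-20) : 1997-03-20
-- 8. dial.spanto(d→1996-09-18) : -183
-- 9. dial.monthhop(n→19) : 1998-10-20
-- 10. dial.monthend() : 1998-10-31


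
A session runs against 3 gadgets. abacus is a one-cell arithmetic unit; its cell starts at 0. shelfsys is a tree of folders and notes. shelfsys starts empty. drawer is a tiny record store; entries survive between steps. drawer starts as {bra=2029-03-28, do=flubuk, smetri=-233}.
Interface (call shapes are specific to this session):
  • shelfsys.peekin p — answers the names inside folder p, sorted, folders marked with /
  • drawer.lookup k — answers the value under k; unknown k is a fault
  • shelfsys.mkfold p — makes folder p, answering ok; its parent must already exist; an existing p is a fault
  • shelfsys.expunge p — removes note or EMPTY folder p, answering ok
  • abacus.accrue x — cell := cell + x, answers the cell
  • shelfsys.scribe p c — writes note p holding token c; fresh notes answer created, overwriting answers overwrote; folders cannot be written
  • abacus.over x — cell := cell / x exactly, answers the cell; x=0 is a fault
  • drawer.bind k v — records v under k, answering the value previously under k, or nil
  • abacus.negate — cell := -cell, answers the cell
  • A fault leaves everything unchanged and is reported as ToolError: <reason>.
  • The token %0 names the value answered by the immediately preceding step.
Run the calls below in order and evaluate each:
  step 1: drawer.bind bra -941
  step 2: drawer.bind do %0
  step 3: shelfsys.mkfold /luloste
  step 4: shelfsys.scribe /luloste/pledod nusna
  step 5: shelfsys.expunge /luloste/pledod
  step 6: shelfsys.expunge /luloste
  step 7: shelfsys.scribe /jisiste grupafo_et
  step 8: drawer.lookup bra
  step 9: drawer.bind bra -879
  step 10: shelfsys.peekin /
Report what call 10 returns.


Answer: [jisiste]

Derivation:
I call bind(k→bra, v→-941), and get 2029-03-28.
Using bind(k→do, v→%0), → flubuk.
Then mkfold(p→/luloste), and get ok.
I call scribe(p→/luloste/pledod, c→nusna), — result: created.
Invoking expunge(p→/luloste/pledod), and observe ok.
I call expunge(p→/luloste), and observe ok.
Now I run scribe(p→/jisiste, c→grupafo_et), yielding created.
Using lookup(k→bra): -941.
I invoke bind(k→bra, v→-879), and see -941.
Now I run peekin(p→/), and observe [jisiste].


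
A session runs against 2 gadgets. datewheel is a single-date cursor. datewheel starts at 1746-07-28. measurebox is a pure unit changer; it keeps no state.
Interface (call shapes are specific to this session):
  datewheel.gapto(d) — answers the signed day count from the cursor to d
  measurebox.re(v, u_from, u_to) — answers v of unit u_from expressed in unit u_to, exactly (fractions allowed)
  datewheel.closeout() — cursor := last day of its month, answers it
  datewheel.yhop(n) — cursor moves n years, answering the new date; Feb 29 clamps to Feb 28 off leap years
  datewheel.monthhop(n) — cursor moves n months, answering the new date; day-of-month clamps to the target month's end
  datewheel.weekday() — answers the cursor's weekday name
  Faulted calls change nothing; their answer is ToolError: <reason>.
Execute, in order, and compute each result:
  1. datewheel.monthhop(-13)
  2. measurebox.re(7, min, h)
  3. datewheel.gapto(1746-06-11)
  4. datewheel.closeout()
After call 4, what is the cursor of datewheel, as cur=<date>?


% monthhop n=-13
= 1745-06-28
% re v=7 u_from=min u_to=h
= 7/60
% gapto d=1746-06-11
= 348
% closeout
= 1745-06-30

Answer: cur=1745-06-30


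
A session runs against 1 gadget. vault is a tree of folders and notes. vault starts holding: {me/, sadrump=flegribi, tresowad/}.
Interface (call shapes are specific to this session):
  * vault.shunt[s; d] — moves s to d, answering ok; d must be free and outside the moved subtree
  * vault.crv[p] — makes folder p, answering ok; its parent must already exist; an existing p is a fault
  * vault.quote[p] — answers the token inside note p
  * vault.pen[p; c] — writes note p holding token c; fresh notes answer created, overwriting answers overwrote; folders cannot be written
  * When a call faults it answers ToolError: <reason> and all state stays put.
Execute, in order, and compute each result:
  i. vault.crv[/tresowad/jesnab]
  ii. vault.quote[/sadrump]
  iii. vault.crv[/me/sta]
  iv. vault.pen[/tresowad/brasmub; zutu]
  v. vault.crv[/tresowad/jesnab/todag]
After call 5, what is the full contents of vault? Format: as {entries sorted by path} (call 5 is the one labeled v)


~$ vault.crv /tresowad/jesnab
  ok
~$ vault.quote /sadrump
  flegribi
~$ vault.crv /me/sta
  ok
~$ vault.pen /tresowad/brasmub zutu
  created
~$ vault.crv /tresowad/jesnab/todag
  ok

Answer: {me/, me/sta/, sadrump=flegribi, tresowad/, tresowad/brasmub=zutu, tresowad/jesnab/, tresowad/jesnab/todag/}


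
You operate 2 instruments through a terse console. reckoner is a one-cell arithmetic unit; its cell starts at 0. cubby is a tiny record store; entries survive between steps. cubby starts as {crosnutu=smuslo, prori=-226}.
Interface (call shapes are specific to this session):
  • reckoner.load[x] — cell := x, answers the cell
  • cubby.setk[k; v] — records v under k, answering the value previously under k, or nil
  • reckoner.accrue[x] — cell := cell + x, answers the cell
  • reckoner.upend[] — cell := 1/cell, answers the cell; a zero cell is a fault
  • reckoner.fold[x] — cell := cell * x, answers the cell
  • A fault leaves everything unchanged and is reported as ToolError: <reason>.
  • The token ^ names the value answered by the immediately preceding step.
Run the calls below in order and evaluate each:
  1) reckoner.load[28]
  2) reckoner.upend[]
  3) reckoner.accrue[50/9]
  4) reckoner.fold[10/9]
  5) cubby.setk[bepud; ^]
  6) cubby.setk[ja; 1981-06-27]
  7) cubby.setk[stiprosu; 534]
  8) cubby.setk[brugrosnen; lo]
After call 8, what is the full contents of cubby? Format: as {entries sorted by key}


$ load 28
:: 28
$ upend
:: 1/28
$ accrue 50/9
:: 1409/252
$ fold 10/9
:: 7045/1134
$ setk bepud ^
:: nil
$ setk ja 1981-06-27
:: nil
$ setk stiprosu 534
:: nil
$ setk brugrosnen lo
:: nil

Answer: {bepud=7045/1134, brugrosnen=lo, crosnutu=smuslo, ja=1981-06-27, prori=-226, stiprosu=534}


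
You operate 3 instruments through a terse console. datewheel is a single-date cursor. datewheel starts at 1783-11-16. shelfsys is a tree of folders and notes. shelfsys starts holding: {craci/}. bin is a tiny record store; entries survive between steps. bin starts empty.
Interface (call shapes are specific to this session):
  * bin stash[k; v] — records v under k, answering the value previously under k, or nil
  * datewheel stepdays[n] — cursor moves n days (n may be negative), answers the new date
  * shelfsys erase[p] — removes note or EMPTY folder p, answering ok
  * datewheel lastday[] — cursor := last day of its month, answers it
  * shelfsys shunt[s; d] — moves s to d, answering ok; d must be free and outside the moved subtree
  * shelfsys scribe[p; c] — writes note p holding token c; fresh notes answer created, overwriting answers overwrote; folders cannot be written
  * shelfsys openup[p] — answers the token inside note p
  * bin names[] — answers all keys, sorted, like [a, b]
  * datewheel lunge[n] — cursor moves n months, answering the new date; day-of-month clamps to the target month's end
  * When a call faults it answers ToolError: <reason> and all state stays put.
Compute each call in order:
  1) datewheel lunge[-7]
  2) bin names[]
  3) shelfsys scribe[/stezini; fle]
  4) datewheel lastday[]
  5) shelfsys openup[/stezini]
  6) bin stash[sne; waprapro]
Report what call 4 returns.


Answer: 1783-04-30

Derivation:
! datewheel lunge(n='-7') ~> 1783-04-16
! bin names() ~> []
! shelfsys scribe(p='/stezini', c='fle') ~> created
! datewheel lastday() ~> 1783-04-30
! shelfsys openup(p='/stezini') ~> fle
! bin stash(k='sne', v='waprapro') ~> nil


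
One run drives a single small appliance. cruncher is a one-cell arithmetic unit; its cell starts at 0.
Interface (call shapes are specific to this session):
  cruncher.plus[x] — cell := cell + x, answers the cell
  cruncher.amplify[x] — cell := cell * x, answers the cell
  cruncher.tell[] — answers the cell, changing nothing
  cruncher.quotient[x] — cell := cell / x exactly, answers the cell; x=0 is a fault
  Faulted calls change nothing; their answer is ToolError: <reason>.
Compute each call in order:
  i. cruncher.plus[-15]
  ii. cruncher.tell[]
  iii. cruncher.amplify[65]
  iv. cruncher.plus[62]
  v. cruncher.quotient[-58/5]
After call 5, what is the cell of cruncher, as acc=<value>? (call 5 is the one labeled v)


Answer: acc=4565/58

Derivation:
// 1. cruncher.plus(x→-15) ~> -15
// 2. cruncher.tell() ~> -15
// 3. cruncher.amplify(x→65) ~> -975
// 4. cruncher.plus(x→62) ~> -913
// 5. cruncher.quotient(x→-58/5) ~> 4565/58


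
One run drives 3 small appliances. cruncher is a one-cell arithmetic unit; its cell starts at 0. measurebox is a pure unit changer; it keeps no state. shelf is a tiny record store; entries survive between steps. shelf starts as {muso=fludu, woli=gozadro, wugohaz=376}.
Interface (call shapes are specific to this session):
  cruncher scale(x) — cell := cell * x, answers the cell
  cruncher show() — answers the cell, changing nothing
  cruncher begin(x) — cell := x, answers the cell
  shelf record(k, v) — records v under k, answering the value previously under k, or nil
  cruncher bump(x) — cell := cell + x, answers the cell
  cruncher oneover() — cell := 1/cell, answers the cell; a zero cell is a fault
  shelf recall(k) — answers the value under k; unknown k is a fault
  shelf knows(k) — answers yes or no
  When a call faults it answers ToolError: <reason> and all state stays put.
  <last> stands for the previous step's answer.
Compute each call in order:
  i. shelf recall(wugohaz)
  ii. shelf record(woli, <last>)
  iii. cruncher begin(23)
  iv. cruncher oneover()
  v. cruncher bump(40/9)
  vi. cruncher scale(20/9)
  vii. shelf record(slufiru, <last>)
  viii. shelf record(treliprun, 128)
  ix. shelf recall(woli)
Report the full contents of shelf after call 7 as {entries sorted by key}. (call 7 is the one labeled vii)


Answer: {muso=fludu, slufiru=18580/1863, woli=376, wugohaz=376}

Derivation:
-> shelf recall(k: wugohaz)
<- 376
-> shelf record(k: woli, v: <last>)
<- gozadro
-> cruncher begin(x: 23)
<- 23
-> cruncher oneover()
<- 1/23
-> cruncher bump(x: 40/9)
<- 929/207
-> cruncher scale(x: 20/9)
<- 18580/1863
-> shelf record(k: slufiru, v: <last>)
<- nil
-> shelf record(k: treliprun, v: 128)
<- nil
-> shelf recall(k: woli)
<- 376


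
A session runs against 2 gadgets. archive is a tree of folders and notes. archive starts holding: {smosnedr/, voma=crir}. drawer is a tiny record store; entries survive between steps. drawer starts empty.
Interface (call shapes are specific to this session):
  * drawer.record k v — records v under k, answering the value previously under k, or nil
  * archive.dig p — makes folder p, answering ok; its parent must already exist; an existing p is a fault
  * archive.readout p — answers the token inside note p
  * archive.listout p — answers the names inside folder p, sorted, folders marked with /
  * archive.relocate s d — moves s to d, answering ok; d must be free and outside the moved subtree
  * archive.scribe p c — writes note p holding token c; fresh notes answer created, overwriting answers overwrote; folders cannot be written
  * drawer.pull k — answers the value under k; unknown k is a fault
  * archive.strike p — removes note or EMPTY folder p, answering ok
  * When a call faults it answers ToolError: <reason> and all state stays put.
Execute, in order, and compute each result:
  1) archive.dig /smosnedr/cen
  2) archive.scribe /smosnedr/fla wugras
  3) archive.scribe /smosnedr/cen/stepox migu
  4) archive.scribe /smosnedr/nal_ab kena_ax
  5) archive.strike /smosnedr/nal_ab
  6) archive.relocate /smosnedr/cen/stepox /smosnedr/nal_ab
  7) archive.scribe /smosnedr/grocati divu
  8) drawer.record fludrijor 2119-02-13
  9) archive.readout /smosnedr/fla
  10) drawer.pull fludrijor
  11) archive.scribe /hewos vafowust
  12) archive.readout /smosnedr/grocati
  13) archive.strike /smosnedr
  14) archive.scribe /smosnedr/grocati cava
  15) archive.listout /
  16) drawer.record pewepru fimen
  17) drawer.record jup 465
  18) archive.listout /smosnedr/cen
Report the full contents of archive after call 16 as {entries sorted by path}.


>> archive.dig(p→/smosnedr/cen)
<< ok
>> archive.scribe(p→/smosnedr/fla, c→wugras)
<< created
>> archive.scribe(p→/smosnedr/cen/stepox, c→migu)
<< created
>> archive.scribe(p→/smosnedr/nal_ab, c→kena_ax)
<< created
>> archive.strike(p→/smosnedr/nal_ab)
<< ok
>> archive.relocate(s→/smosnedr/cen/stepox, d→/smosnedr/nal_ab)
<< ok
>> archive.scribe(p→/smosnedr/grocati, c→divu)
<< created
>> drawer.record(k→fludrijor, v→2119-02-13)
<< nil
>> archive.readout(p→/smosnedr/fla)
<< wugras
>> drawer.pull(k→fludrijor)
<< 2119-02-13
>> archive.scribe(p→/hewos, c→vafowust)
<< created
>> archive.readout(p→/smosnedr/grocati)
<< divu
>> archive.strike(p→/smosnedr)
<< ToolError: not empty
>> archive.scribe(p→/smosnedr/grocati, c→cava)
<< overwrote
>> archive.listout(p→/)
<< [hewos, smosnedr/, voma]
>> drawer.record(k→pewepru, v→fimen)
<< nil
>> drawer.record(k→jup, v→465)
<< nil
>> archive.listout(p→/smosnedr/cen)
<< []

Answer: {hewos=vafowust, smosnedr/, smosnedr/cen/, smosnedr/fla=wugras, smosnedr/grocati=cava, smosnedr/nal_ab=migu, voma=crir}


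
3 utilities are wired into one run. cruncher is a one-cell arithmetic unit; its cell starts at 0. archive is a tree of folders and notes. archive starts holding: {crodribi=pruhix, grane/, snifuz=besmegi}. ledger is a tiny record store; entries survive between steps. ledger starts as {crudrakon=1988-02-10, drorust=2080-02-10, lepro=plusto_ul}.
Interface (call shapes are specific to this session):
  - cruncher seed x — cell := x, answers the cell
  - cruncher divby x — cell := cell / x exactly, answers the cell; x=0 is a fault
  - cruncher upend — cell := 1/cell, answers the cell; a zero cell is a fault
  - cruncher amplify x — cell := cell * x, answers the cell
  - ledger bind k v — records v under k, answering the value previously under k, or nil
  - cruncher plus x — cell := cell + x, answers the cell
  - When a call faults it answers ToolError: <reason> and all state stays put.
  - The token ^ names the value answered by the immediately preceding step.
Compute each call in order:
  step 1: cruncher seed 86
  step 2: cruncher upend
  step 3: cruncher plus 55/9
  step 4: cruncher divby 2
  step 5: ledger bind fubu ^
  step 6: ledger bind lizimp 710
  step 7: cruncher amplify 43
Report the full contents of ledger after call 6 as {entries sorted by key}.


Answer: {crudrakon=1988-02-10, drorust=2080-02-10, fubu=4739/1548, lepro=plusto_ul, lizimp=710}

Derivation:
% cruncher seed(x=86) => 86
% cruncher upend() => 1/86
% cruncher plus(x=55/9) => 4739/774
% cruncher divby(x=2) => 4739/1548
% ledger bind(k=fubu, v=^) => nil
% ledger bind(k=lizimp, v=710) => nil
% cruncher amplify(x=43) => 4739/36
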